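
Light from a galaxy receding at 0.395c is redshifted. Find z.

β = 0.395
(1+β)/(1-β) = 1.395/0.605 = 2.3058
√(2.3058) = 1.5185
z = 1.5185 - 1 = 0.5185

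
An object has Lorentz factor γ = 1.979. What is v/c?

From γ = 1/√(1 - v²/c²):
1/γ² = 1/1.979² = 0.25533
v²/c² = 1 - 0.25533 = 0.74467
v/c = √(0.74467) = 0.8629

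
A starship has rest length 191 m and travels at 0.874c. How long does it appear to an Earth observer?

Proper length L₀ = 191 m
γ = 1/√(1 - 0.874²) = 2.058
L = L₀/γ = 191/2.058 = 92.81 m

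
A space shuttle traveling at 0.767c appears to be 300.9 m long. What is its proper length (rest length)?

Contracted length L = 300.9 m
γ = 1/√(1 - 0.767²) = 1.55849
L₀ = γL = 1.55849 × 300.9 = 468.9 m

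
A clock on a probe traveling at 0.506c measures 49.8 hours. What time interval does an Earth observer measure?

Proper time Δt₀ = 49.8 hours
γ = 1/√(1 - 0.506²) = 1.1594
Δt = γΔt₀ = 1.1594 × 49.8 = 57.74 hours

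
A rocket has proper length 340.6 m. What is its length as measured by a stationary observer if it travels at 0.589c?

Proper length L₀ = 340.6 m
γ = 1/√(1 - 0.589²) = 1.237
L = L₀/γ = 340.6/1.237 = 275.3 m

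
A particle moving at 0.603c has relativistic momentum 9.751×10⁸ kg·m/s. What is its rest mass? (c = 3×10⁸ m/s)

γ = 1/√(1 - 0.603²) = 1.2535
v = 0.603 × 3×10⁸ = 1.809×10⁸ m/s
m = p/(γv) = 9.751×10⁸/(1.2535 × 1.809×10⁸) = 4.300 kg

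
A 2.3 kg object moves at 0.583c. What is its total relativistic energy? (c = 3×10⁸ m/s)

γ = 1/√(1 - 0.583²) = 1.231
mc² = 2.3 × (3×10⁸)² = 2.070×10¹⁷ J
E = γmc² = 1.231 × 2.070×10¹⁷ = 2.548×10¹⁷ J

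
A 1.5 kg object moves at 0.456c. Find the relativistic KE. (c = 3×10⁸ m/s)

γ = 1/√(1 - 0.456²) = 1.1236
γ - 1 = 0.1236
KE = (γ-1)mc² = 0.1236 × 1.5 × (3×10⁸)² = 1.669×10¹⁶ J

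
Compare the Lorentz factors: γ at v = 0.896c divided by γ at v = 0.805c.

γ₁ = 1/√(1 - 0.896²) = 2.252
γ₂ = 1/√(1 - 0.805²) = 1.686
γ₁/γ₂ = 2.252/1.686 = 1.336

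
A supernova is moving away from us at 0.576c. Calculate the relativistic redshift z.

β = 0.576
(1+β)/(1-β) = 1.576/0.424 = 3.71698
√(3.71698) = 1.9279
z = 1.9279 - 1 = 0.9279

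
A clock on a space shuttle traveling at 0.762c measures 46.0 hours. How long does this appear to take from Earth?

Proper time Δt₀ = 46.0 hours
γ = 1/√(1 - 0.762²) = 1.5442
Δt = γΔt₀ = 1.5442 × 46.0 = 71.03 hours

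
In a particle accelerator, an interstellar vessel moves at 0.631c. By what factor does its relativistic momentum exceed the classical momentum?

p_rel = γmv, p_class = mv
Ratio = γ = 1/√(1 - 0.631²)
= 1/√(0.601839) = 1.289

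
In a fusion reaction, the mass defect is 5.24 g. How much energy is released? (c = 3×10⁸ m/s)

Convert mass defect: Δm = 5.24 g = 0.00524 kg
E = Δm·c² = 0.00524 × (3×10⁸)²
= 0.00524 × 9×10¹⁶ = 4.716×10¹⁴ J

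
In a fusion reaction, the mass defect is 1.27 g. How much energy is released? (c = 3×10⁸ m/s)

Convert mass defect: Δm = 1.27 g = 0.00127 kg
E = Δm·c² = 0.00127 × (3×10⁸)²
= 0.00127 × 9×10¹⁶ = 1.143×10¹⁴ J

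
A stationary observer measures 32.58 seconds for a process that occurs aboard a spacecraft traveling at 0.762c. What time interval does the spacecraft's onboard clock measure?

Dilated time Δt = 32.58 seconds
γ = 1/√(1 - 0.762²) = 1.544
Δt₀ = Δt/γ = 32.58/1.544 = 21.10 seconds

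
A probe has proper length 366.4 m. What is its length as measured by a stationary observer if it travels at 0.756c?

Proper length L₀ = 366.4 m
γ = 1/√(1 - 0.756²) = 1.528
L = L₀/γ = 366.4/1.528 = 239.8 m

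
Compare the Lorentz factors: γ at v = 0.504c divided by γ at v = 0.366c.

γ₁ = 1/√(1 - 0.504²) = 1.158
γ₂ = 1/√(1 - 0.366²) = 1.075
γ₁/γ₂ = 1.158/1.075 = 1.077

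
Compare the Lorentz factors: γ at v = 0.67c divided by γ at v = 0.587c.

γ₁ = 1/√(1 - 0.67²) = 1.347
γ₂ = 1/√(1 - 0.587²) = 1.235
γ₁/γ₂ = 1.347/1.235 = 1.091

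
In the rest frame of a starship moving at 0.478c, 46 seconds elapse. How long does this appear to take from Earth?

Proper time Δt₀ = 46 seconds
γ = 1/√(1 - 0.478²) = 1.1385
Δt = γΔt₀ = 1.1385 × 46 = 52.37 seconds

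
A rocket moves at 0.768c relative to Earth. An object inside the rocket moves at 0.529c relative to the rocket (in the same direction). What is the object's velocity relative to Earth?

u = (u' + v)/(1 + u'v/c²)
Numerator: 0.529 + 0.768 = 1.297
Denominator: 1 + 0.406272 = 1.406272
u = 1.297/1.406272 = 0.9223c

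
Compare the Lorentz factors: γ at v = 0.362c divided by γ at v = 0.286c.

γ₁ = 1/√(1 - 0.362²) = 1.073
γ₂ = 1/√(1 - 0.286²) = 1.044
γ₁/γ₂ = 1.073/1.044 = 1.028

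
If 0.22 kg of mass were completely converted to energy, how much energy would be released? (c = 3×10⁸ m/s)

Using E = mc²:
c² = (3×10⁸)² = 9×10¹⁶ m²/s²
E = 0.22 × 9×10¹⁶ = 1.980×10¹⁶ J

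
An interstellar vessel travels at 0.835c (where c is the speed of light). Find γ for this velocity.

v/c = 0.835, so (v/c)² = 0.697225
1 - (v/c)² = 0.302775
γ = 1/√(0.302775) = 1.817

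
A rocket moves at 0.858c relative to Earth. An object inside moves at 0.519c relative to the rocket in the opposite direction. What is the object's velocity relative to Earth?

Object's velocity in rocket frame is u' = -0.519c
u = (u' + v)/(1 + u'v/c²) = (v - 0.519)/(1 - 0.519·v/c²)
Numerator: 0.858 - 0.519 = 0.339
Denominator: 1 - 0.445302 = 0.554698
u = 0.339/0.554698 = 0.6111c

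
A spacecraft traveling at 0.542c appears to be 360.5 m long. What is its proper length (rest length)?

Contracted length L = 360.5 m
γ = 1/√(1 - 0.542²) = 1.190
L₀ = γL = 1.190 × 360.5 = 429.0 m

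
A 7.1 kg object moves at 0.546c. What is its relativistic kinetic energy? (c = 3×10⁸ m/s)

γ = 1/√(1 - 0.546²) = 1.1936
γ - 1 = 0.1936
KE = (γ-1)mc² = 0.1936 × 7.1 × (3×10⁸)² = 1.237×10¹⁷ J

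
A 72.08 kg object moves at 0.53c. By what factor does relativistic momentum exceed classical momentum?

p_rel = γmv, p_class = mv
Ratio = γ = 1/√(1 - 0.53²) = 1.179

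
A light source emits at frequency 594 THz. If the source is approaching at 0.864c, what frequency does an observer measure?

β = v/c = 0.864
(1+β)/(1-β) = 1.864/0.136 = 13.706
Doppler factor = √(13.706) = 3.702
f_obs = 594 × 3.702 = 2199 THz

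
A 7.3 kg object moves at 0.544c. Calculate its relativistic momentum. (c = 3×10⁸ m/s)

γ = 1/√(1 - 0.544²) = 1.192
v = 0.544 × 3×10⁸ = 1.632×10⁸ m/s
p = γmv = 1.192 × 7.3 × 1.632×10⁸ = 1.420×10⁹ kg·m/s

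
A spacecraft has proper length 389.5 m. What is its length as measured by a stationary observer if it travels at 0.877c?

Proper length L₀ = 389.5 m
γ = 1/√(1 - 0.877²) = 2.081
L = L₀/γ = 389.5/2.081 = 187.2 m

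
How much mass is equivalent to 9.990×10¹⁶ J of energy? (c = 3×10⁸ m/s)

From E = mc², we get m = E/c²
c² = (3×10⁸)² = 9×10¹⁶ m²/s²
m = 9.990×10¹⁶ / 9×10¹⁶ = 1.110 kg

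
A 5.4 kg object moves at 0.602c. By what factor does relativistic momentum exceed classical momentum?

p_rel = γmv, p_class = mv
Ratio = γ = 1/√(1 - 0.602²) = 1.252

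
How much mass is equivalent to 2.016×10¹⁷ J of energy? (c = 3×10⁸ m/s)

From E = mc², we get m = E/c²
c² = (3×10⁸)² = 9×10¹⁶ m²/s²
m = 2.016×10¹⁷ / 9×10¹⁶ = 2.240 kg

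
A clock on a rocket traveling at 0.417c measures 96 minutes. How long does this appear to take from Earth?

Proper time Δt₀ = 96 minutes
γ = 1/√(1 - 0.417²) = 1.100
Δt = γΔt₀ = 1.100 × 96 = 105.6 minutes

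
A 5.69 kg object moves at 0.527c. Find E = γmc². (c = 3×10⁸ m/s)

γ = 1/√(1 - 0.527²) = 1.1767
mc² = 5.69 × (3×10⁸)² = 5.121×10¹⁷ J
E = γmc² = 1.1767 × 5.121×10¹⁷ = 6.026×10¹⁷ J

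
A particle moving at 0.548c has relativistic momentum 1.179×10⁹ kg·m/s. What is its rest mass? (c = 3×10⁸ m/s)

γ = 1/√(1 - 0.548²) = 1.1955
v = 0.548 × 3×10⁸ = 1.644×10⁸ m/s
m = p/(γv) = 1.179×10⁹/(1.1955 × 1.644×10⁸) = 5.999 kg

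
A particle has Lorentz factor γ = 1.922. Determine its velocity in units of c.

From γ = 1/√(1 - v²/c²):
1/γ² = 1/1.922² = 0.2707
v²/c² = 1 - 0.2707 = 0.7293
v/c = √(0.7293) = 0.8540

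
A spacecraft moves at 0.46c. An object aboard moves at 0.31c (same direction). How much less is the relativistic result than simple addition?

Classical: u' + v = 0.31 + 0.46 = 0.77c
Relativistic: u = (0.31 + 0.46)/(1 + 0.1426) = 0.77/1.1426 = 0.6739c
Difference: 0.77 - 0.6739 = 0.09610c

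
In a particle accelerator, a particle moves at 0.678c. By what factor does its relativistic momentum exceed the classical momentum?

p_rel = γmv, p_class = mv
Ratio = γ = 1/√(1 - 0.678²)
= 1/√(0.540316) = 1.360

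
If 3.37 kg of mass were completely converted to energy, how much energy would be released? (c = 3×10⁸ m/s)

Using E = mc²:
c² = (3×10⁸)² = 9×10¹⁶ m²/s²
E = 3.37 × 9×10¹⁶ = 3.033×10¹⁷ J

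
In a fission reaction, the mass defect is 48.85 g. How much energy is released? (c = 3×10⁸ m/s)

Convert mass defect: Δm = 48.85 g = 0.04885 kg
E = Δm·c² = 0.04885 × (3×10⁸)²
= 0.04885 × 9×10¹⁶ = 4.397×10¹⁵ J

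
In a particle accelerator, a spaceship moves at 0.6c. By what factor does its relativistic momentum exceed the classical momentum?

p_rel = γmv, p_class = mv
Ratio = γ = 1/√(1 - 0.6²)
= 1/√(0.64) = 1.250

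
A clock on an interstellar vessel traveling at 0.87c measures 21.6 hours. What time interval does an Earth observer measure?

Proper time Δt₀ = 21.6 hours
γ = 1/√(1 - 0.87²) = 2.0282
Δt = γΔt₀ = 2.0282 × 21.6 = 43.81 hours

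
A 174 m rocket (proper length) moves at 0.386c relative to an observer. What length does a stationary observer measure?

Proper length L₀ = 174 m
γ = 1/√(1 - 0.386²) = 1.084
L = L₀/γ = 174/1.084 = 160.5 m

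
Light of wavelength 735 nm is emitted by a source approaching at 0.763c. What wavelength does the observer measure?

β = 0.763
Wavelength Doppler factor = √(0.237/1.763) = √(0.1344) = 0.3666
λ_obs = 735 × 0.3666 = 269.5 nm (blueshift)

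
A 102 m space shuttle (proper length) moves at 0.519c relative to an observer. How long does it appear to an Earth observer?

Proper length L₀ = 102 m
γ = 1/√(1 - 0.519²) = 1.1699
L = L₀/γ = 102/1.1699 = 87.19 m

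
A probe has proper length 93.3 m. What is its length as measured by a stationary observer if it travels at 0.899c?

Proper length L₀ = 93.3 m
γ = 1/√(1 - 0.899²) = 2.2834
L = L₀/γ = 93.3/2.2834 = 40.86 m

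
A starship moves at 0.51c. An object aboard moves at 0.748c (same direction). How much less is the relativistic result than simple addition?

Classical: u' + v = 0.748 + 0.51 = 1.258c
Relativistic: u = (0.748 + 0.51)/(1 + 0.38148) = 1.258/1.38148 = 0.9106c
Difference: 1.258 - 0.9106 = 0.3474c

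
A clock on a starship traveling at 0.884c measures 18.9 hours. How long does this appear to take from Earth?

Proper time Δt₀ = 18.9 hours
γ = 1/√(1 - 0.884²) = 2.139
Δt = γΔt₀ = 2.139 × 18.9 = 40.43 hours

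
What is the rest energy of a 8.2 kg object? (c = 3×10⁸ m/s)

c² = (3×10⁸)² = 9.000×10¹⁶ m²/s²
E₀ = mc² = 8.2 × 9.000×10¹⁶ = 7.380×10¹⁷ J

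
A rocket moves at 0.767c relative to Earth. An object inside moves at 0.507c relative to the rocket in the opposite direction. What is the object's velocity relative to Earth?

Object's velocity in rocket frame is u' = -0.507c
u = (u' + v)/(1 + u'v/c²) = (v - 0.507)/(1 - 0.507·v/c²)
Numerator: 0.767 - 0.507 = 0.26
Denominator: 1 - 0.388869 = 0.611131
u = 0.26/0.611131 = 0.4254c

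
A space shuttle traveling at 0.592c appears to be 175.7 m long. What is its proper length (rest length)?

Contracted length L = 175.7 m
γ = 1/√(1 - 0.592²) = 1.241
L₀ = γL = 1.241 × 175.7 = 218.0 m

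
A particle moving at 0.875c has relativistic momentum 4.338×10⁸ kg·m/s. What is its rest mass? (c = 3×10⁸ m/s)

γ = 1/√(1 - 0.875²) = 2.0656
v = 0.875 × 3×10⁸ = 2.625×10⁸ m/s
m = p/(γv) = 4.338×10⁸/(2.0656 × 2.625×10⁸) = 0.8000 kg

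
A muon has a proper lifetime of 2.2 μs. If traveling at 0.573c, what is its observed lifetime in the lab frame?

Proper lifetime τ₀ = 2.2 μs
γ = 1/√(1 - 0.573²) = 1.220
τ = γτ₀ = 1.220 × 2.2 μs = 2.684 μs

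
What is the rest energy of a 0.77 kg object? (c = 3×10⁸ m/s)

c² = (3×10⁸)² = 9.000×10¹⁶ m²/s²
E₀ = mc² = 0.77 × 9.000×10¹⁶ = 6.930×10¹⁶ J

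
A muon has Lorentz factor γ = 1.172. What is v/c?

From γ = 1/√(1 - v²/c²):
1/γ² = 1/1.172² = 0.7280
v²/c² = 1 - 0.7280 = 0.2720
v/c = √(0.2720) = 0.5215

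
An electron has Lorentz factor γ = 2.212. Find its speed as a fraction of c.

From γ = 1/√(1 - v²/c²):
1/γ² = 1/2.212² = 0.2044
v²/c² = 1 - 0.2044 = 0.7956
v/c = √(0.7956) = 0.8920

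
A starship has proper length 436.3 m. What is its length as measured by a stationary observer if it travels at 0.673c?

Proper length L₀ = 436.3 m
γ = 1/√(1 - 0.673²) = 1.352
L = L₀/γ = 436.3/1.352 = 322.7 m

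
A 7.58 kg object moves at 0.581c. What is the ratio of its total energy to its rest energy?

E = γmc², E₀ = mc²
E/E₀ = γ = 1/√(1 - 0.581²) = 1.229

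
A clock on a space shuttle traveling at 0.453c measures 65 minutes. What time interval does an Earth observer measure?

Proper time Δt₀ = 65 minutes
γ = 1/√(1 - 0.453²) = 1.1217
Δt = γΔt₀ = 1.1217 × 65 = 72.91 minutes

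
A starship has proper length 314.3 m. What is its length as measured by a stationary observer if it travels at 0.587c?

Proper length L₀ = 314.3 m
γ = 1/√(1 - 0.587²) = 1.235
L = L₀/γ = 314.3/1.235 = 254.5 m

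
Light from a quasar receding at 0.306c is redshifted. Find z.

β = 0.306
(1+β)/(1-β) = 1.306/0.694 = 1.8818
√(1.8818) = 1.3718
z = 1.3718 - 1 = 0.3718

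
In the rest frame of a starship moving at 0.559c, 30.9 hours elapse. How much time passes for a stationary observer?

Proper time Δt₀ = 30.9 hours
γ = 1/√(1 - 0.559²) = 1.206
Δt = γΔt₀ = 1.206 × 30.9 = 37.27 hours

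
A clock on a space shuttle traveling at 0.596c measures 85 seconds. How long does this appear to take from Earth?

Proper time Δt₀ = 85 seconds
γ = 1/√(1 - 0.596²) = 1.2454
Δt = γΔt₀ = 1.2454 × 85 = 105.9 seconds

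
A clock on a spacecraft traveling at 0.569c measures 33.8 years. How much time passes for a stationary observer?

Proper time Δt₀ = 33.8 years
γ = 1/√(1 - 0.569²) = 1.216
Δt = γΔt₀ = 1.216 × 33.8 = 41.10 years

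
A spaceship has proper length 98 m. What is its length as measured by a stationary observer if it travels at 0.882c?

Proper length L₀ = 98 m
γ = 1/√(1 - 0.882²) = 2.122
L = L₀/γ = 98/2.122 = 46.18 m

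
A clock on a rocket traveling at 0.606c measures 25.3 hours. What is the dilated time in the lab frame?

Proper time Δt₀ = 25.3 hours
γ = 1/√(1 - 0.606²) = 1.25713
Δt = γΔt₀ = 1.25713 × 25.3 = 31.81 hours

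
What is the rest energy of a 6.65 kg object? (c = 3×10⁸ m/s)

c² = (3×10⁸)² = 9.000×10¹⁶ m²/s²
E₀ = mc² = 6.65 × 9.000×10¹⁶ = 5.985×10¹⁷ J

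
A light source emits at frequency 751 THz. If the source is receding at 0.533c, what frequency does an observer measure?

β = v/c = 0.533
(1-β)/(1+β) = 0.467/1.533 = 0.3046
Doppler factor = √(0.3046) = 0.5519
f_obs = 751 × 0.5519 = 414.5 THz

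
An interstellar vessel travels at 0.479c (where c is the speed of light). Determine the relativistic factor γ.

v/c = 0.479, so (v/c)² = 0.229441
1 - (v/c)² = 0.770559
γ = 1/√(0.770559) = 1.139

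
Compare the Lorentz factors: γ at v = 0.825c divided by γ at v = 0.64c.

γ₁ = 1/√(1 - 0.825²) = 1.769
γ₂ = 1/√(1 - 0.64²) = 1.301
γ₁/γ₂ = 1.769/1.301 = 1.360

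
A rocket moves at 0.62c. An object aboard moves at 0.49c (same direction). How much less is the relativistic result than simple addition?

Classical: u' + v = 0.49 + 0.62 = 1.11c
Relativistic: u = (0.49 + 0.62)/(1 + 0.3038) = 1.11/1.3038 = 0.8514c
Difference: 1.11 - 0.8514 = 0.2586c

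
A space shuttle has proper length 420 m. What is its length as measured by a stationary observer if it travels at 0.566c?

Proper length L₀ = 420 m
γ = 1/√(1 - 0.566²) = 1.212996
L = L₀/γ = 420/1.212996 = 346.3 m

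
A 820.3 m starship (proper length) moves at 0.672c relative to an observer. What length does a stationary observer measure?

Proper length L₀ = 820.3 m
γ = 1/√(1 - 0.672²) = 1.3503
L = L₀/γ = 820.3/1.3503 = 607.5 m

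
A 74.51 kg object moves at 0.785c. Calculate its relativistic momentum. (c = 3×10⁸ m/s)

γ = 1/√(1 - 0.785²) = 1.614
v = 0.785 × 3×10⁸ = 2.355×10⁸ m/s
p = γmv = 1.614 × 74.51 × 2.355×10⁸ = 2.832×10¹⁰ kg·m/s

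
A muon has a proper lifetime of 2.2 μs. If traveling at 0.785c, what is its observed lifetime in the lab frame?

Proper lifetime τ₀ = 2.2 μs
γ = 1/√(1 - 0.785²) = 1.614
τ = γτ₀ = 1.614 × 2.2 μs = 3.551 μs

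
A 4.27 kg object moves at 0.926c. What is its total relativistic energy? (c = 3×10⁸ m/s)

γ = 1/√(1 - 0.926²) = 2.649
mc² = 4.27 × (3×10⁸)² = 3.843×10¹⁷ J
E = γmc² = 2.649 × 3.843×10¹⁷ = 1.018×10¹⁸ J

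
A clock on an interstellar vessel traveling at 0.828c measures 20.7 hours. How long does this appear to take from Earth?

Proper time Δt₀ = 20.7 hours
γ = 1/√(1 - 0.828²) = 1.7834
Δt = γΔt₀ = 1.7834 × 20.7 = 36.92 hours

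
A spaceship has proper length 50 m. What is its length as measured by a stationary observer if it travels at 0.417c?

Proper length L₀ = 50 m
γ = 1/√(1 - 0.417²) = 1.100
L = L₀/γ = 50/1.100 = 45.45 m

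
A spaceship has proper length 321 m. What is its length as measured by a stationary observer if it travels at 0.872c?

Proper length L₀ = 321 m
γ = 1/√(1 - 0.872²) = 2.043
L = L₀/γ = 321/2.043 = 157.1 m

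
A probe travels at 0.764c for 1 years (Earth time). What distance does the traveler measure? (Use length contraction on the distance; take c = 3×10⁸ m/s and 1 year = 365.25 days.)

Earth distance: d = v × t = 0.764c × 1 yr = 7.2330×10¹⁵ m
γ = 1.5499
d' = d/γ = 7.2330×10¹⁵/1.5499 = 4.667×10¹⁵ m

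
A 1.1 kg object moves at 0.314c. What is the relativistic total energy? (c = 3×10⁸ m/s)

γ = 1/√(1 - 0.314²) = 1.0533
mc² = 1.1 × (3×10⁸)² = 9.900×10¹⁶ J
E = γmc² = 1.0533 × 9.900×10¹⁶ = 1.043×10¹⁷ J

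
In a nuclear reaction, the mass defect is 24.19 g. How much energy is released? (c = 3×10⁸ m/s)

Convert mass defect: Δm = 24.19 g = 0.02419 kg
E = Δm·c² = 0.02419 × (3×10⁸)²
= 0.02419 × 9×10¹⁶ = 2.177×10¹⁵ J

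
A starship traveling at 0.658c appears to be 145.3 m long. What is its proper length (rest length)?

Contracted length L = 145.3 m
γ = 1/√(1 - 0.658²) = 1.328
L₀ = γL = 1.328 × 145.3 = 193.0 m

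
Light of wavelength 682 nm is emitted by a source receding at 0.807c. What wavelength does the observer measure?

β = 0.807
Wavelength Doppler factor = √(1.807/0.193) = √(9.363) = 3.060
λ_obs = 682 × 3.060 = 2087 nm (redshift)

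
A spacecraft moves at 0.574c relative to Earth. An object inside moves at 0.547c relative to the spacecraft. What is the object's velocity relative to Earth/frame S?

u = (u' + v)/(1 + u'v/c²)
Numerator: 0.547 + 0.574 = 1.121
Denominator: 1 + 0.313978 = 1.313978
u = 1.121/1.313978 = 0.8531c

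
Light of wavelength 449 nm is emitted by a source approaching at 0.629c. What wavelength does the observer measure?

β = 0.629
Wavelength Doppler factor = √(0.371/1.629) = √(0.2277) = 0.4772
λ_obs = 449 × 0.4772 = 214.3 nm (blueshift)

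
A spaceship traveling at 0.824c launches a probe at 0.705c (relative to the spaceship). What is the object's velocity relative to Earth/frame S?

u = (u' + v)/(1 + u'v/c²)
Numerator: 0.705 + 0.824 = 1.529
Denominator: 1 + 0.58092 = 1.58092
u = 1.529/1.58092 = 0.9672c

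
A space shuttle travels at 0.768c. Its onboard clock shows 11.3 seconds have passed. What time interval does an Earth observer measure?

Proper time Δt₀ = 11.3 seconds
γ = 1/√(1 - 0.768²) = 1.561
Δt = γΔt₀ = 1.561 × 11.3 = 17.64 seconds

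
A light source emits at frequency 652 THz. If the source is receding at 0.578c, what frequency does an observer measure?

β = v/c = 0.578
(1-β)/(1+β) = 0.422/1.578 = 0.267427
Doppler factor = √(0.267427) = 0.51713
f_obs = 652 × 0.51713 = 337.2 THz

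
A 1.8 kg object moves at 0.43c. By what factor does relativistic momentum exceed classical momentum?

p_rel = γmv, p_class = mv
Ratio = γ = 1/√(1 - 0.43²) = 1.108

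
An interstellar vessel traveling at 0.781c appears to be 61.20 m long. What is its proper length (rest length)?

Contracted length L = 61.20 m
γ = 1/√(1 - 0.781²) = 1.6012
L₀ = γL = 1.6012 × 61.20 = 97.99 m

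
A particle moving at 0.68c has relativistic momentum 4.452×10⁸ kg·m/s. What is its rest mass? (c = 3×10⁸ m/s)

γ = 1/√(1 - 0.68²) = 1.364
v = 0.68 × 3×10⁸ = 2.040×10⁸ m/s
m = p/(γv) = 4.452×10⁸/(1.364 × 2.040×10⁸) = 1.600 kg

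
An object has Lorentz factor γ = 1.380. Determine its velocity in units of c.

From γ = 1/√(1 - v²/c²):
1/γ² = 1/1.380² = 0.5251
v²/c² = 1 - 0.5251 = 0.4749
v/c = √(0.4749) = 0.6891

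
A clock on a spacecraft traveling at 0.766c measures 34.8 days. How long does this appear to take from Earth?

Proper time Δt₀ = 34.8 days
γ = 1/√(1 - 0.766²) = 1.5556
Δt = γΔt₀ = 1.5556 × 34.8 = 54.13 days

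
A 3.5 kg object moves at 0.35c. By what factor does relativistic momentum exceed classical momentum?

p_rel = γmv, p_class = mv
Ratio = γ = 1/√(1 - 0.35²) = 1.068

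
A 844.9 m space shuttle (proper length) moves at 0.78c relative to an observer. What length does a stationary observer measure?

Proper length L₀ = 844.9 m
γ = 1/√(1 - 0.78²) = 1.598
L = L₀/γ = 844.9/1.598 = 528.7 m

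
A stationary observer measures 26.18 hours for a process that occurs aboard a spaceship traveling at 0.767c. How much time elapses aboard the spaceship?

Dilated time Δt = 26.18 hours
γ = 1/√(1 - 0.767²) = 1.558
Δt₀ = Δt/γ = 26.18/1.558 = 16.80 hours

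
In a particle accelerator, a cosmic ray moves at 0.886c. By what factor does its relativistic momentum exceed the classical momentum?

p_rel = γmv, p_class = mv
Ratio = γ = 1/√(1 - 0.886²)
= 1/√(0.215004) = 2.157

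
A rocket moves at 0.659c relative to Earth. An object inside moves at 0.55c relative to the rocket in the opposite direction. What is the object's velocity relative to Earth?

Object's velocity in rocket frame is u' = -0.55c
u = (u' + v)/(1 + u'v/c²) = (v - 0.55)/(1 - 0.55·v/c²)
Numerator: 0.659 - 0.55 = 0.109
Denominator: 1 - 0.36245 = 0.63755
u = 0.109/0.63755 = 0.1710c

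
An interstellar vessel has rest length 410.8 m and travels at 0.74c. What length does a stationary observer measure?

Proper length L₀ = 410.8 m
γ = 1/√(1 - 0.74²) = 1.487
L = L₀/γ = 410.8/1.487 = 276.3 m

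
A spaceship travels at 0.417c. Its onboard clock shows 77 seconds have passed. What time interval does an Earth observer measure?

Proper time Δt₀ = 77 seconds
γ = 1/√(1 - 0.417²) = 1.1002
Δt = γΔt₀ = 1.1002 × 77 = 84.72 seconds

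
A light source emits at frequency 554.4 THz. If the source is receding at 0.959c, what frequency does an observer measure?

β = v/c = 0.959
(1-β)/(1+β) = 0.041/1.959 = 0.020929
Doppler factor = √(0.020929) = 0.144669
f_obs = 554.4 × 0.144669 = 80.20 THz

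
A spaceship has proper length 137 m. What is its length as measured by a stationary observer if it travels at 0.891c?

Proper length L₀ = 137 m
γ = 1/√(1 - 0.891²) = 2.2026
L = L₀/γ = 137/2.2026 = 62.20 m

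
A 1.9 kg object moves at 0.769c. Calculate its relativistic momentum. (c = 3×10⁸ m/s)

γ = 1/√(1 - 0.769²) = 1.5643
v = 0.769 × 3×10⁸ = 2.307×10⁸ m/s
p = γmv = 1.5643 × 1.9 × 2.307×10⁸ = 6.857×10⁸ kg·m/s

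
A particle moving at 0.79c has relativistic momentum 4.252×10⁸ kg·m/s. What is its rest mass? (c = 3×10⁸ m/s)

γ = 1/√(1 - 0.79²) = 1.631
v = 0.79 × 3×10⁸ = 2.370×10⁸ m/s
m = p/(γv) = 4.252×10⁸/(1.631 × 2.370×10⁸) = 1.100 kg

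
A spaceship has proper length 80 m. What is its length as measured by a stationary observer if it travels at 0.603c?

Proper length L₀ = 80 m
γ = 1/√(1 - 0.603²) = 1.2535
L = L₀/γ = 80/1.2535 = 63.82 m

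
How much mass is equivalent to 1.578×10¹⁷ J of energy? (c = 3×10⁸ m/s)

From E = mc², we get m = E/c²
c² = (3×10⁸)² = 9×10¹⁶ m²/s²
m = 1.578×10¹⁷ / 9×10¹⁶ = 1.753 kg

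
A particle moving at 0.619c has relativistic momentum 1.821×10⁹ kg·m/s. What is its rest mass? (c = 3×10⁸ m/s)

γ = 1/√(1 - 0.619²) = 1.27325
v = 0.619 × 3×10⁸ = 1.857×10⁸ m/s
m = p/(γv) = 1.821×10⁹/(1.27325 × 1.857×10⁸) = 7.702 kg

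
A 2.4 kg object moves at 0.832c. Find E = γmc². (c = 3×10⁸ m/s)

γ = 1/√(1 - 0.832²) = 1.8025
mc² = 2.4 × (3×10⁸)² = 2.160×10¹⁷ J
E = γmc² = 1.8025 × 2.160×10¹⁷ = 3.893×10¹⁷ J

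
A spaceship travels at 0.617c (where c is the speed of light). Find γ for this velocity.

v/c = 0.617, so (v/c)² = 0.380689
1 - (v/c)² = 0.619311
γ = 1/√(0.619311) = 1.271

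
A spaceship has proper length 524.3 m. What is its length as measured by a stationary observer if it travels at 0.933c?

Proper length L₀ = 524.3 m
γ = 1/√(1 - 0.933²) = 2.779
L = L₀/γ = 524.3/2.779 = 188.7 m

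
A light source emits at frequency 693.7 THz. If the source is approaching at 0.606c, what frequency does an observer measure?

β = v/c = 0.606
(1+β)/(1-β) = 1.606/0.394 = 4.076
Doppler factor = √(4.076) = 2.019
f_obs = 693.7 × 2.019 = 1401 THz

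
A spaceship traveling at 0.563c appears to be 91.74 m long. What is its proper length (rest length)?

Contracted length L = 91.74 m
γ = 1/√(1 - 0.563²) = 1.210
L₀ = γL = 1.210 × 91.74 = 111.0 m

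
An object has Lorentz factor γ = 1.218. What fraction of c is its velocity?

From γ = 1/√(1 - v²/c²):
1/γ² = 1/1.218² = 0.6741
v²/c² = 1 - 0.6741 = 0.3259
v/c = √(0.3259) = 0.5709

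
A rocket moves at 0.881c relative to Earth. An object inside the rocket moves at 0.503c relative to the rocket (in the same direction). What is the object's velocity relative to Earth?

u = (u' + v)/(1 + u'v/c²)
Numerator: 0.503 + 0.881 = 1.384
Denominator: 1 + 0.443143 = 1.443143
u = 1.384/1.443143 = 0.9590c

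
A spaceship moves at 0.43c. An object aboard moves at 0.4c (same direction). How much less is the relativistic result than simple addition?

Classical: u' + v = 0.4 + 0.43 = 0.83c
Relativistic: u = (0.4 + 0.43)/(1 + 0.172) = 0.83/1.172 = 0.7082c
Difference: 0.83 - 0.7082 = 0.1218c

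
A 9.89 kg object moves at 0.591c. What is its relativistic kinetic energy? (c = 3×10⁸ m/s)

γ = 1/√(1 - 0.591²) = 1.23966
γ - 1 = 0.23966
KE = (γ-1)mc² = 0.23966 × 9.89 × (3×10⁸)² = 2.133×10¹⁷ J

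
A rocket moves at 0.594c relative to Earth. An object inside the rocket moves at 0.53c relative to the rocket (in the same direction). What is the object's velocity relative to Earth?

u = (u' + v)/(1 + u'v/c²)
Numerator: 0.53 + 0.594 = 1.124
Denominator: 1 + 0.31482 = 1.31482
u = 1.124/1.31482 = 0.8549c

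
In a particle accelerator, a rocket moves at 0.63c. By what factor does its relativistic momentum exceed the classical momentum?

p_rel = γmv, p_class = mv
Ratio = γ = 1/√(1 - 0.63²)
= 1/√(0.6031) = 1.288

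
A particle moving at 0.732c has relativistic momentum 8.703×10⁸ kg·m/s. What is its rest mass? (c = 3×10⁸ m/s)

γ = 1/√(1 - 0.732²) = 1.468
v = 0.732 × 3×10⁸ = 2.196×10⁸ m/s
m = p/(γv) = 8.703×10⁸/(1.468 × 2.196×10⁸) = 2.700 kg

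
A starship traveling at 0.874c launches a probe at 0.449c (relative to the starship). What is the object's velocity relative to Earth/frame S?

u = (u' + v)/(1 + u'v/c²)
Numerator: 0.449 + 0.874 = 1.323
Denominator: 1 + 0.392426 = 1.392426
u = 1.323/1.392426 = 0.9501c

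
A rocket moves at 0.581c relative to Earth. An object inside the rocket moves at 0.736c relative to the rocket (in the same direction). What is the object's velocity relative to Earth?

u = (u' + v)/(1 + u'v/c²)
Numerator: 0.736 + 0.581 = 1.317
Denominator: 1 + 0.427616 = 1.427616
u = 1.317/1.427616 = 0.9225c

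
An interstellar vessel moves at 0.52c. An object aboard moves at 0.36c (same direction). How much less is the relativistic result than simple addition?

Classical: u' + v = 0.36 + 0.52 = 0.88c
Relativistic: u = (0.36 + 0.52)/(1 + 0.1872) = 0.88/1.1872 = 0.7412c
Difference: 0.88 - 0.7412 = 0.1388c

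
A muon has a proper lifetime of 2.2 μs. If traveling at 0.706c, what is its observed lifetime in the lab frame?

Proper lifetime τ₀ = 2.2 μs
γ = 1/√(1 - 0.706²) = 1.412
τ = γτ₀ = 1.412 × 2.2 μs = 3.106 μs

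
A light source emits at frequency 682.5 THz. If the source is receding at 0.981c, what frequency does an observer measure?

β = v/c = 0.981
(1-β)/(1+β) = 0.019/1.981 = 0.009591
Doppler factor = √(0.009591) = 0.09793
f_obs = 682.5 × 0.09793 = 66.84 THz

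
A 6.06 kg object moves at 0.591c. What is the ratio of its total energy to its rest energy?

E = γmc², E₀ = mc²
E/E₀ = γ = 1/√(1 - 0.591²) = 1.240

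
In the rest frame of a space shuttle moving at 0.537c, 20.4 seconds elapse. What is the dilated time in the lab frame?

Proper time Δt₀ = 20.4 seconds
γ = 1/√(1 - 0.537²) = 1.1854
Δt = γΔt₀ = 1.1854 × 20.4 = 24.18 seconds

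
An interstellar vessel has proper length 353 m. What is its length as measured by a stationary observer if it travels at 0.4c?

Proper length L₀ = 353 m
γ = 1/√(1 - 0.4²) = 1.0911
L = L₀/γ = 353/1.0911 = 323.5 m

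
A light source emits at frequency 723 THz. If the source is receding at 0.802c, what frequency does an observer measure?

β = v/c = 0.802
(1-β)/(1+β) = 0.198/1.802 = 0.1099
Doppler factor = √(0.1099) = 0.3315
f_obs = 723 × 0.3315 = 239.7 THz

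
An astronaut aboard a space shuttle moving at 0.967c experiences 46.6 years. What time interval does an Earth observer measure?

Proper time Δt₀ = 46.6 years
γ = 1/√(1 - 0.967²) = 3.925
Δt = γΔt₀ = 3.925 × 46.6 = 182.9 years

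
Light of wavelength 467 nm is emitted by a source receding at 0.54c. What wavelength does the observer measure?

β = 0.54
Wavelength Doppler factor = √(1.54/0.46) = √(3.3478) = 1.8297
λ_obs = 467 × 1.8297 = 854.5 nm (redshift)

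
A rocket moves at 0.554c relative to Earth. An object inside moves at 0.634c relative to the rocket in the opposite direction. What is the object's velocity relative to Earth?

Object's velocity in rocket frame is u' = -0.634c
u = (u' + v)/(1 + u'v/c²) = (v - 0.634)/(1 - 0.634·v/c²)
Numerator: 0.554 - 0.634 = -0.08
Denominator: 1 - 0.351236 = 0.648764
u = -0.08/0.648764 = -0.1233c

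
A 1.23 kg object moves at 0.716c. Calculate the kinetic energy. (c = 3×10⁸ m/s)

γ = 1/√(1 - 0.716²) = 1.43246
γ - 1 = 0.43246
KE = (γ-1)mc² = 0.43246 × 1.23 × (3×10⁸)² = 4.787×10¹⁶ J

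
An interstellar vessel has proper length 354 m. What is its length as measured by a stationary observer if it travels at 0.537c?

Proper length L₀ = 354 m
γ = 1/√(1 - 0.537²) = 1.1854
L = L₀/γ = 354/1.1854 = 298.6 m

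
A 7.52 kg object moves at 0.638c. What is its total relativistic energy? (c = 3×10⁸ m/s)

γ = 1/√(1 - 0.638²) = 1.2986
mc² = 7.52 × (3×10⁸)² = 6.768×10¹⁷ J
E = γmc² = 1.2986 × 6.768×10¹⁷ = 8.789×10¹⁷ J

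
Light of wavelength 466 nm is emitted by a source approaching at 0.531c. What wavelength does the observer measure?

β = 0.531
Wavelength Doppler factor = √(0.469/1.531) = √(0.30634) = 0.5535
λ_obs = 466 × 0.5535 = 257.9 nm (blueshift)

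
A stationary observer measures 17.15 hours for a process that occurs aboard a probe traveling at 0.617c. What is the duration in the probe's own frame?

Dilated time Δt = 17.15 hours
γ = 1/√(1 - 0.617²) = 1.2707
Δt₀ = Δt/γ = 17.15/1.2707 = 13.50 hours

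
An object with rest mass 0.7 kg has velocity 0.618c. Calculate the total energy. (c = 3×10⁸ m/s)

γ = 1/√(1 - 0.618²) = 1.27198
mc² = 0.7 × (3×10⁸)² = 6.300×10¹⁶ J
E = γmc² = 1.27198 × 6.300×10¹⁶ = 8.013×10¹⁶ J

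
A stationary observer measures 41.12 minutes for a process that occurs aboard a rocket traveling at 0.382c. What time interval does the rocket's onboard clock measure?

Dilated time Δt = 41.12 minutes
γ = 1/√(1 - 0.382²) = 1.082
Δt₀ = Δt/γ = 41.12/1.082 = 38.00 minutes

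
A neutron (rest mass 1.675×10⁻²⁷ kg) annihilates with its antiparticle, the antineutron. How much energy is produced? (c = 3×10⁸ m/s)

Both particles have the same rest mass, so total mass = 2m
E = 2m·c² = 2 × 1.675×10⁻²⁷ × (3×10⁸)²
= 2 × 1.675×10⁻²⁷ × 9×10¹⁶
= 3.015×10⁻¹⁰ J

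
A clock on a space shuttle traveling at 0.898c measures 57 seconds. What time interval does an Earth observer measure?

Proper time Δt₀ = 57 seconds
γ = 1/√(1 - 0.898²) = 2.2728
Δt = γΔt₀ = 2.2728 × 57 = 129.5 seconds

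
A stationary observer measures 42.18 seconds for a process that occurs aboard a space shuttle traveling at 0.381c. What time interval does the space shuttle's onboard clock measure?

Dilated time Δt = 42.18 seconds
γ = 1/√(1 - 0.381²) = 1.0816
Δt₀ = Δt/γ = 42.18/1.0816 = 39.00 seconds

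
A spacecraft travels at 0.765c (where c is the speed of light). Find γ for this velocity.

v/c = 0.765, so (v/c)² = 0.585225
1 - (v/c)² = 0.414775
γ = 1/√(0.414775) = 1.553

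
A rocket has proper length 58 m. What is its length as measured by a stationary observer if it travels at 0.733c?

Proper length L₀ = 58 m
γ = 1/√(1 - 0.733²) = 1.4701
L = L₀/γ = 58/1.4701 = 39.45 m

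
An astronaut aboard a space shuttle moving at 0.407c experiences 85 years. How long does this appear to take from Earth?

Proper time Δt₀ = 85 years
γ = 1/√(1 - 0.407²) = 1.0948
Δt = γΔt₀ = 1.0948 × 85 = 93.06 years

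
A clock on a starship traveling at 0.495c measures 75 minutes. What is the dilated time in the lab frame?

Proper time Δt₀ = 75 minutes
γ = 1/√(1 - 0.495²) = 1.1509
Δt = γΔt₀ = 1.1509 × 75 = 86.32 minutes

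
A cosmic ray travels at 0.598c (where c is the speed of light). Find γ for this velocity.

v/c = 0.598, so (v/c)² = 0.357604
1 - (v/c)² = 0.642396
γ = 1/√(0.642396) = 1.248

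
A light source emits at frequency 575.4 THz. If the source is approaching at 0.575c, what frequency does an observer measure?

β = v/c = 0.575
(1+β)/(1-β) = 1.575/0.425 = 3.706
Doppler factor = √(3.706) = 1.925
f_obs = 575.4 × 1.925 = 1108 THz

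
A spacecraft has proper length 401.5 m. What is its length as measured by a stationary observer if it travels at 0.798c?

Proper length L₀ = 401.5 m
γ = 1/√(1 - 0.798²) = 1.659
L = L₀/γ = 401.5/1.659 = 242.0 m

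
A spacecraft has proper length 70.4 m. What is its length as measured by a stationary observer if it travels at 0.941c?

Proper length L₀ = 70.4 m
γ = 1/√(1 - 0.941²) = 2.955
L = L₀/γ = 70.4/2.955 = 23.82 m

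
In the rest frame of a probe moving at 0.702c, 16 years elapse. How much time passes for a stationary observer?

Proper time Δt₀ = 16 years
γ = 1/√(1 - 0.702²) = 1.4041
Δt = γΔt₀ = 1.4041 × 16 = 22.47 years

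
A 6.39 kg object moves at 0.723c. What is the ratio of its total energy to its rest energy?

E = γmc², E₀ = mc²
E/E₀ = γ = 1/√(1 - 0.723²) = 1.447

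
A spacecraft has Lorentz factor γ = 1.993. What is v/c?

From γ = 1/√(1 - v²/c²):
1/γ² = 1/1.993² = 0.2518
v²/c² = 1 - 0.2518 = 0.7482
v/c = √(0.7482) = 0.8650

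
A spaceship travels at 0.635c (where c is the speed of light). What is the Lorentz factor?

v/c = 0.635, so (v/c)² = 0.403225
1 - (v/c)² = 0.596775
γ = 1/√(0.596775) = 1.294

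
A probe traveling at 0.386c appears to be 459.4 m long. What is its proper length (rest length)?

Contracted length L = 459.4 m
γ = 1/√(1 - 0.386²) = 1.084
L₀ = γL = 1.084 × 459.4 = 498.0 m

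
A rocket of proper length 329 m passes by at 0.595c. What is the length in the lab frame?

Proper length L₀ = 329 m
γ = 1/√(1 - 0.595²) = 1.2442
L = L₀/γ = 329/1.2442 = 264.4 m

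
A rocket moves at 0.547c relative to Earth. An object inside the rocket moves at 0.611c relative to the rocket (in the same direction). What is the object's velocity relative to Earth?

u = (u' + v)/(1 + u'v/c²)
Numerator: 0.611 + 0.547 = 1.158
Denominator: 1 + 0.334217 = 1.334217
u = 1.158/1.334217 = 0.8679c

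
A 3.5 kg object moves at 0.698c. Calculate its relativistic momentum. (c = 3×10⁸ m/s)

γ = 1/√(1 - 0.698²) = 1.396
v = 0.698 × 3×10⁸ = 2.094×10⁸ m/s
p = γmv = 1.396 × 3.5 × 2.094×10⁸ = 1.023×10⁹ kg·m/s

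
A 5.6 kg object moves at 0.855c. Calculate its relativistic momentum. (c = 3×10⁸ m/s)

γ = 1/√(1 - 0.855²) = 1.9282
v = 0.855 × 3×10⁸ = 2.565×10⁸ m/s
p = γmv = 1.9282 × 5.6 × 2.565×10⁸ = 2.770×10⁹ kg·m/s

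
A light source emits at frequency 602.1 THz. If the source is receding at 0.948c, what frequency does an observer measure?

β = v/c = 0.948
(1-β)/(1+β) = 0.052/1.948 = 0.026694
Doppler factor = √(0.026694) = 0.16338
f_obs = 602.1 × 0.16338 = 98.37 THz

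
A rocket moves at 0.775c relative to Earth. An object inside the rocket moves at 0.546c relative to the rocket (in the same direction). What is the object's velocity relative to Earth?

u = (u' + v)/(1 + u'v/c²)
Numerator: 0.546 + 0.775 = 1.321
Denominator: 1 + 0.42315 = 1.42315
u = 1.321/1.42315 = 0.9282c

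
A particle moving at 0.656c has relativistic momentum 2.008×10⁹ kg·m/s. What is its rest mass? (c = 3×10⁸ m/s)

γ = 1/√(1 - 0.656²) = 1.325
v = 0.656 × 3×10⁸ = 1.968×10⁸ m/s
m = p/(γv) = 2.008×10⁹/(1.325 × 1.968×10⁸) = 7.701 kg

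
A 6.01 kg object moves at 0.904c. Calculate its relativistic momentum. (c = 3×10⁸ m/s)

γ = 1/√(1 - 0.904²) = 2.339
v = 0.904 × 3×10⁸ = 2.712×10⁸ m/s
p = γmv = 2.339 × 6.01 × 2.712×10⁸ = 3.812×10⁹ kg·m/s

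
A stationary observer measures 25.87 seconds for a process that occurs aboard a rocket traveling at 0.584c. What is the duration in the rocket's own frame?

Dilated time Δt = 25.87 seconds
γ = 1/√(1 - 0.584²) = 1.232
Δt₀ = Δt/γ = 25.87/1.232 = 21.00 seconds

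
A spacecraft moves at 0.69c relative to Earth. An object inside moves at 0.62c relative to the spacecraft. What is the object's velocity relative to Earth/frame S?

u = (u' + v)/(1 + u'v/c²)
Numerator: 0.62 + 0.69 = 1.31
Denominator: 1 + 0.4278 = 1.4278
u = 1.31/1.4278 = 0.9175c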